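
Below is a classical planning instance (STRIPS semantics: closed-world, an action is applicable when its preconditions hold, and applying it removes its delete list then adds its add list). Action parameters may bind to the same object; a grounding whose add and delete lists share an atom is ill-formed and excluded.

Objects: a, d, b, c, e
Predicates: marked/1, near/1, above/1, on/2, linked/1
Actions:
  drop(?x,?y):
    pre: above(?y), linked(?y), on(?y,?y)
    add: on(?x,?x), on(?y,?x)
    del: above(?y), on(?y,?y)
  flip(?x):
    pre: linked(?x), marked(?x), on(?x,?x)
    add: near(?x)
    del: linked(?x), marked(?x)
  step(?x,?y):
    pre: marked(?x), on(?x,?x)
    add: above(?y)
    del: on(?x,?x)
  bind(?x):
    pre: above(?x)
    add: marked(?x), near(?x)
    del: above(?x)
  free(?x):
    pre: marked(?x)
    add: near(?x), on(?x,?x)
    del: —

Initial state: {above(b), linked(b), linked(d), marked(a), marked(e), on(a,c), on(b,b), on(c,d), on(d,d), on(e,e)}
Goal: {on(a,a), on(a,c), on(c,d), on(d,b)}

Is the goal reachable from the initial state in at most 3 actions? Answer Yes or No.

Yes

1. drop(a,b)  →  {linked(b), linked(d), marked(a), marked(e), on(a,a), on(a,c), on(b,a), on(c,d), on(d,d), on(e,e)}
2. step(e,d)  →  {above(d), linked(b), linked(d), marked(a), marked(e), on(a,a), on(a,c), on(b,a), on(c,d), on(d,d)}
3. drop(b,d)  →  {linked(b), linked(d), marked(a), marked(e), on(a,a), on(a,c), on(b,a), on(b,b), on(c,d), on(d,b)}
optimal plan length = 3; 3 ≤ 3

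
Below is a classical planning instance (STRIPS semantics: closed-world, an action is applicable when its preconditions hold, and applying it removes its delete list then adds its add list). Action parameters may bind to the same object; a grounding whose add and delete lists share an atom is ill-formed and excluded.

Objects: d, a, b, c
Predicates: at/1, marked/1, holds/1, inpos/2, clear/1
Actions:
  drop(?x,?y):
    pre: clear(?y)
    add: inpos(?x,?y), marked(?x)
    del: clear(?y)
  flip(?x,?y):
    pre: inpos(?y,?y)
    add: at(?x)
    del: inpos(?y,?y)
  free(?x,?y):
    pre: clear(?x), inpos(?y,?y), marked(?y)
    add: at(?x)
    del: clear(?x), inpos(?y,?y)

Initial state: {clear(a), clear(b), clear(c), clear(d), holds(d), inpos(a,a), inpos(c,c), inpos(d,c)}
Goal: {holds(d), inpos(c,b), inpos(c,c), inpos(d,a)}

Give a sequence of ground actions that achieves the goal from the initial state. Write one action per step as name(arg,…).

drop(d,a); drop(c,b)

1. drop(d,a)  →  {clear(b), clear(c), clear(d), holds(d), inpos(a,a), inpos(c,c), inpos(d,a), inpos(d,c), marked(d)}
2. drop(c,b)  →  {clear(c), clear(d), holds(d), inpos(a,a), inpos(c,b), inpos(c,c), inpos(d,a), inpos(d,c), marked(c), marked(d)}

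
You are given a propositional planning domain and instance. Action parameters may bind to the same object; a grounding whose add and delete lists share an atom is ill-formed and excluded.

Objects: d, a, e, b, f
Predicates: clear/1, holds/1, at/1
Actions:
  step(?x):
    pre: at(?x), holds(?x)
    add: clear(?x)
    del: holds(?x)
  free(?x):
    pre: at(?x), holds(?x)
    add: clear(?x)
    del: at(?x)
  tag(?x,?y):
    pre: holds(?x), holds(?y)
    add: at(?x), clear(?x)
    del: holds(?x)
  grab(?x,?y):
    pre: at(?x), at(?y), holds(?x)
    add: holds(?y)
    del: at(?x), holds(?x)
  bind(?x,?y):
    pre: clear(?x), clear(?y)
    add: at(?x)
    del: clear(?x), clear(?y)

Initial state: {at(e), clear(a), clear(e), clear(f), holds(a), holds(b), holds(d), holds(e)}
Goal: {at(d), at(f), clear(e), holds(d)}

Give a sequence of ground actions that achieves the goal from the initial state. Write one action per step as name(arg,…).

tag(d,d); grab(e,d); bind(f,d)

1. tag(d,d)  →  {at(d), at(e), clear(a), clear(d), clear(e), clear(f), holds(a), holds(b), holds(e)}
2. grab(e,d)  →  {at(d), clear(a), clear(d), clear(e), clear(f), holds(a), holds(b), holds(d)}
3. bind(f,d)  →  {at(d), at(f), clear(a), clear(e), holds(a), holds(b), holds(d)}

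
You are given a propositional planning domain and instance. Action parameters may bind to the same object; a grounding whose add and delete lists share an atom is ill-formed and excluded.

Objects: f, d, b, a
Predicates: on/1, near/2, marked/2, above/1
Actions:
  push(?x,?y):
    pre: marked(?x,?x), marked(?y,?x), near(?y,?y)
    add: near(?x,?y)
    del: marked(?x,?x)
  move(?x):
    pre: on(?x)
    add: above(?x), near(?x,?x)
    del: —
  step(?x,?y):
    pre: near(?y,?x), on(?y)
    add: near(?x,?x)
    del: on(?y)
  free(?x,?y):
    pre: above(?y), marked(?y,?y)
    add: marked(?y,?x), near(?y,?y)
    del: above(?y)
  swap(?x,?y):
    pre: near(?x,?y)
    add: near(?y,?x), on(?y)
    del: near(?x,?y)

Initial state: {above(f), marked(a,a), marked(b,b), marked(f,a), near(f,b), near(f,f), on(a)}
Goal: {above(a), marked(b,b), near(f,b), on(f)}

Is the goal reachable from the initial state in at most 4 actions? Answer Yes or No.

1. push(a,f)  →  {above(f), marked(b,b), marked(f,a), near(a,f), near(f,b), near(f,f), on(a)}
2. move(a)  →  {above(a), above(f), marked(b,b), marked(f,a), near(a,a), near(a,f), near(f,b), near(f,f), on(a)}
3. swap(a,f)  →  {above(a), above(f), marked(b,b), marked(f,a), near(a,a), near(f,a), near(f,b), near(f,f), on(a), on(f)}
optimal plan length = 3; 3 ≤ 4

Yes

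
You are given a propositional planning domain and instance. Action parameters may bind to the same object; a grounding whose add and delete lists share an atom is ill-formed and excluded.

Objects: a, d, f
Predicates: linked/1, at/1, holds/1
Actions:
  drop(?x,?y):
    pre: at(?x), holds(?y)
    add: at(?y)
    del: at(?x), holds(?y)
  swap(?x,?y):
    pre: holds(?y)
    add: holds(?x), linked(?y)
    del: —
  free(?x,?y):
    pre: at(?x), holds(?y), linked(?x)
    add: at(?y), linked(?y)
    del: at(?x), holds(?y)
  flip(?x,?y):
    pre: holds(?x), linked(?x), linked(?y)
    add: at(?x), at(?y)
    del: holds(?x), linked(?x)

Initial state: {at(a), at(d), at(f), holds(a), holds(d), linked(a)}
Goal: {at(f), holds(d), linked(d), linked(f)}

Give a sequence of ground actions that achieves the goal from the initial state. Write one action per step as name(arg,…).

1. swap(f,d)  →  {at(a), at(d), at(f), holds(a), holds(d), holds(f), linked(a), linked(d)}
2. swap(a,f)  →  {at(a), at(d), at(f), holds(a), holds(d), holds(f), linked(a), linked(d), linked(f)}

swap(f,d); swap(a,f)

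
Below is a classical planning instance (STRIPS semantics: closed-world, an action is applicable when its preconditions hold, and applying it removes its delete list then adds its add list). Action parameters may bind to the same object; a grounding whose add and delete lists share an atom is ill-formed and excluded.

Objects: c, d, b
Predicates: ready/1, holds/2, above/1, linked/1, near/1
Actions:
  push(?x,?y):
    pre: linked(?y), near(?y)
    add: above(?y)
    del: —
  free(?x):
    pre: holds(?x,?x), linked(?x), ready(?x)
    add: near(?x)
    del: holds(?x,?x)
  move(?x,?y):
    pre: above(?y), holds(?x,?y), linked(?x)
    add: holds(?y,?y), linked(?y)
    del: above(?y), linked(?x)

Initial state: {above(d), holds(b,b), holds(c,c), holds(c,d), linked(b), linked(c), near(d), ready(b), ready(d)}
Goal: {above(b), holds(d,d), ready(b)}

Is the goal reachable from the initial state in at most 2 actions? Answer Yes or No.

No

1. free(b)  →  {above(d), holds(c,c), holds(c,d), linked(b), linked(c), near(b), near(d), ready(b), ready(d)}
2. push(c,b)  →  {above(b), above(d), holds(c,c), holds(c,d), linked(b), linked(c), near(b), near(d), ready(b), ready(d)}
3. move(c,d)  →  {above(b), holds(c,c), holds(c,d), holds(d,d), linked(b), linked(d), near(b), near(d), ready(b), ready(d)}
optimal plan length = 3; 3 > 2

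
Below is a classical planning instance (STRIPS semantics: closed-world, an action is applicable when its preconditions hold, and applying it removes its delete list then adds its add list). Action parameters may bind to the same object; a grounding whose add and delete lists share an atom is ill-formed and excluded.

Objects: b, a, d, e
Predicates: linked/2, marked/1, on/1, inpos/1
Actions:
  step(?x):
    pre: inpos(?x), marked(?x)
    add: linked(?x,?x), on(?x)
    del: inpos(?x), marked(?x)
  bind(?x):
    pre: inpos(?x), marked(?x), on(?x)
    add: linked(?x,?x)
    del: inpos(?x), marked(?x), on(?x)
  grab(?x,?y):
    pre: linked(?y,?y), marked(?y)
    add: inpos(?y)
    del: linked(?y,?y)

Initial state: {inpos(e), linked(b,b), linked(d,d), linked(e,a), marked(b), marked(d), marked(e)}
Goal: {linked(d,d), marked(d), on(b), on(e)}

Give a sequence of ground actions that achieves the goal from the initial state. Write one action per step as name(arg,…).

1. step(e)  →  {linked(b,b), linked(d,d), linked(e,a), linked(e,e), marked(b), marked(d), on(e)}
2. grab(b,b)  →  {inpos(b), linked(d,d), linked(e,a), linked(e,e), marked(b), marked(d), on(e)}
3. step(b)  →  {linked(b,b), linked(d,d), linked(e,a), linked(e,e), marked(d), on(b), on(e)}

step(e); grab(b,b); step(b)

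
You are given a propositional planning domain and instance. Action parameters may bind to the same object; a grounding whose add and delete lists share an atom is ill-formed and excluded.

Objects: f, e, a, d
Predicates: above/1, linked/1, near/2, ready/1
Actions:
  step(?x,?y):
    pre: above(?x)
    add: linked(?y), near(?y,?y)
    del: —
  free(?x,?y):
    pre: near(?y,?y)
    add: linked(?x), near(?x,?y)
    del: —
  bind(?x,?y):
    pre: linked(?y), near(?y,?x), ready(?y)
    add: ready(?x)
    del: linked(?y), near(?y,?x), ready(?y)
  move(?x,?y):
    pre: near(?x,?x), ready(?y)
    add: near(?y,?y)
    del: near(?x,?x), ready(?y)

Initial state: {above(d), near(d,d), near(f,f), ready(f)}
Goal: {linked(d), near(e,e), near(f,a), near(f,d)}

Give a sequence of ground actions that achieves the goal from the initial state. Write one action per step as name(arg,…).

step(d,e); step(d,a); step(d,d); free(f,a); free(f,d)

1. step(d,e)  →  {above(d), linked(e), near(d,d), near(e,e), near(f,f), ready(f)}
2. step(d,a)  →  {above(d), linked(a), linked(e), near(a,a), near(d,d), near(e,e), near(f,f), ready(f)}
3. step(d,d)  →  {above(d), linked(a), linked(d), linked(e), near(a,a), near(d,d), near(e,e), near(f,f), ready(f)}
4. free(f,a)  →  {above(d), linked(a), linked(d), linked(e), linked(f), near(a,a), near(d,d), near(e,e), near(f,a), near(f,f), ready(f)}
5. free(f,d)  →  {above(d), linked(a), linked(d), linked(e), linked(f), near(a,a), near(d,d), near(e,e), near(f,a), near(f,d), near(f,f), ready(f)}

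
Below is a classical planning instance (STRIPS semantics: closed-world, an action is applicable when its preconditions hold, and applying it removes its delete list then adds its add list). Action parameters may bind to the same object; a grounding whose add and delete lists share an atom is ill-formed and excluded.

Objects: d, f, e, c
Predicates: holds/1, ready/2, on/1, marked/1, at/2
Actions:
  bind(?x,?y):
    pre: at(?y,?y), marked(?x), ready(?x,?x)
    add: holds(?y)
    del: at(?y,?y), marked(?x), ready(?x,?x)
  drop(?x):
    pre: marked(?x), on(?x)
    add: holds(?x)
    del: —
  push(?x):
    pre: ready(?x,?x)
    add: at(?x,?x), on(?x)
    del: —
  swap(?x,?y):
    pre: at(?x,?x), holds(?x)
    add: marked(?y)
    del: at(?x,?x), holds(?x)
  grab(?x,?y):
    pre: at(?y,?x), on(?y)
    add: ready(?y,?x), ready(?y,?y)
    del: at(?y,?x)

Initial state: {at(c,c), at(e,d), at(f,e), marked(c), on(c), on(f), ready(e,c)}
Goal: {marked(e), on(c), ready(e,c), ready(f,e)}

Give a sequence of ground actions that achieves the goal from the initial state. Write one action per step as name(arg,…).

1. drop(c)  →  {at(c,c), at(e,d), at(f,e), holds(c), marked(c), on(c), on(f), ready(e,c)}
2. swap(c,e)  →  {at(e,d), at(f,e), marked(c), marked(e), on(c), on(f), ready(e,c)}
3. grab(e,f)  →  {at(e,d), marked(c), marked(e), on(c), on(f), ready(e,c), ready(f,e), ready(f,f)}

drop(c); swap(c,e); grab(e,f)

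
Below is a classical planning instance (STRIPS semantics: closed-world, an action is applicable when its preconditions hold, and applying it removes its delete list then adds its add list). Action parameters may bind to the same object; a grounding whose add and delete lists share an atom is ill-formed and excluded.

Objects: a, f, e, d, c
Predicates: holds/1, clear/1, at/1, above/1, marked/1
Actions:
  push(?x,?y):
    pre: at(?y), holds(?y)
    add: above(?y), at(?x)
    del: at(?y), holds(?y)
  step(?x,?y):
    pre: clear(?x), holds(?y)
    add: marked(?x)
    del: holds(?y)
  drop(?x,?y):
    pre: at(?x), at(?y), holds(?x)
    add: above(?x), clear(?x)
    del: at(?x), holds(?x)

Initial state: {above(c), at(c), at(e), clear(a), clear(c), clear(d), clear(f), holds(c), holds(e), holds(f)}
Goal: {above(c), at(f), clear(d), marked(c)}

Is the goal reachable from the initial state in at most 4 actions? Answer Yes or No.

1. push(f,e)  →  {above(c), above(e), at(c), at(f), clear(a), clear(c), clear(d), clear(f), holds(c), holds(f)}
2. step(c,f)  →  {above(c), above(e), at(c), at(f), clear(a), clear(c), clear(d), clear(f), holds(c), marked(c)}
optimal plan length = 2; 2 ≤ 4

Yes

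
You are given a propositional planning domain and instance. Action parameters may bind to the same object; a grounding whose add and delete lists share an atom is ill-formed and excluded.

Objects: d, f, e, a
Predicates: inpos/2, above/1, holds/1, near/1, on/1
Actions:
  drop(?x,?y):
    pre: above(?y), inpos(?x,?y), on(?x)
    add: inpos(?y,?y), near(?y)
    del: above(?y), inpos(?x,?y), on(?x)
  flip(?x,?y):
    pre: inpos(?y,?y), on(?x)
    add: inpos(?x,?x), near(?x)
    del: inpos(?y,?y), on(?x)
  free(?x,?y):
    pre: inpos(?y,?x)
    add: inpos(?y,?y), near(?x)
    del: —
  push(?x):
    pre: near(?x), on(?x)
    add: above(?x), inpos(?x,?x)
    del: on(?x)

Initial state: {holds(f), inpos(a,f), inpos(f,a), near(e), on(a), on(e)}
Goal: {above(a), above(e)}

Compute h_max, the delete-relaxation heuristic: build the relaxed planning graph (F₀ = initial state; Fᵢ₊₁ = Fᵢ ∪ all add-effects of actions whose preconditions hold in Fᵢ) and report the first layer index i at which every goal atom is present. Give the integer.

2

F0 = init (6 atoms)
F1 = F0 ∪ {above(e), inpos(a,a), inpos(e,e), inpos(f,f), near(a), near(f)}  (12 atoms)
F2 = F1 ∪ {above(a)}  (13 atoms)
goal ⊆ F2  ⇒  h_max = 2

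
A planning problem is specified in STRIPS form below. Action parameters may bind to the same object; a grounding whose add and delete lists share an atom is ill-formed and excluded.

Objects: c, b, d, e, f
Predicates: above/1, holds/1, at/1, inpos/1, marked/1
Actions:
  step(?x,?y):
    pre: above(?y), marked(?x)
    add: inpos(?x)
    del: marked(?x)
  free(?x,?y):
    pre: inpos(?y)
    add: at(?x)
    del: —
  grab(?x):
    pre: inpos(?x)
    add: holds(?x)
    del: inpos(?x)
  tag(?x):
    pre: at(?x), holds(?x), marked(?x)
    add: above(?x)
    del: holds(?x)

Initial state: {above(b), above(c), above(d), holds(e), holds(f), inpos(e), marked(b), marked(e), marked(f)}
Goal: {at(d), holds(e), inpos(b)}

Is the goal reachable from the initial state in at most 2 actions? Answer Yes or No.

1. step(b,c)  →  {above(b), above(c), above(d), holds(e), holds(f), inpos(b), inpos(e), marked(e), marked(f)}
2. free(d,b)  →  {above(b), above(c), above(d), at(d), holds(e), holds(f), inpos(b), inpos(e), marked(e), marked(f)}
optimal plan length = 2; 2 ≤ 2

Yes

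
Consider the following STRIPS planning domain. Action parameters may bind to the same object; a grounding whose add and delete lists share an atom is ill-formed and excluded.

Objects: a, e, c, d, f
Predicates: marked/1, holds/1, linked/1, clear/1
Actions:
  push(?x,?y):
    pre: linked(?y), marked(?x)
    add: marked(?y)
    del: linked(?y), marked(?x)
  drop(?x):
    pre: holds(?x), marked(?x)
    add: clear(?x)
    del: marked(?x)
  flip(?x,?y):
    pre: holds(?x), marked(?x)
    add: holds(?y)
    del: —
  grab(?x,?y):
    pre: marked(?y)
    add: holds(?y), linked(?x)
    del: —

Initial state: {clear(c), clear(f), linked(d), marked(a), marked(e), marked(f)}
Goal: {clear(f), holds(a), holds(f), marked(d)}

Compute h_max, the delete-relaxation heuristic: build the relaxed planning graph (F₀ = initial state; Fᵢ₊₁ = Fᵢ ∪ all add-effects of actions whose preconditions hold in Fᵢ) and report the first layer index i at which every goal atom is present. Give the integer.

F0 = init (6 atoms)
F1 = F0 ∪ {holds(a), holds(e), holds(f), linked(a), linked(c), linked(e), linked(f), marked(d)}  (14 atoms)
goal ⊆ F1  ⇒  h_max = 1

1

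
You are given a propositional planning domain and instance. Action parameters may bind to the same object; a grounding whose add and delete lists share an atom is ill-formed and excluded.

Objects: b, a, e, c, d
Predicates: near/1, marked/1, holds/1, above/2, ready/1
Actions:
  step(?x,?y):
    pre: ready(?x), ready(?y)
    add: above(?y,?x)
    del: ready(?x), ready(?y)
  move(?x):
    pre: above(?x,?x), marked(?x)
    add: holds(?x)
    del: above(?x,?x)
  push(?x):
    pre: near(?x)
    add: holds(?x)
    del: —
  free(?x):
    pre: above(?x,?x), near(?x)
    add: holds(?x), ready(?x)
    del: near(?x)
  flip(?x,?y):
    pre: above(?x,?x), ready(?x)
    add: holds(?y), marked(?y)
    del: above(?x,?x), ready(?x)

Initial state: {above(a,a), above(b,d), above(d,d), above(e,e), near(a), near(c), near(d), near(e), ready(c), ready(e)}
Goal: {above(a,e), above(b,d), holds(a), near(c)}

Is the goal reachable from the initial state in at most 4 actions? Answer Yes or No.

1. free(a)  →  {above(a,a), above(b,d), above(d,d), above(e,e), holds(a), near(c), near(d), near(e), ready(a), ready(c), ready(e)}
2. step(e,a)  →  {above(a,a), above(a,e), above(b,d), above(d,d), above(e,e), holds(a), near(c), near(d), near(e), ready(c)}
optimal plan length = 2; 2 ≤ 4

Yes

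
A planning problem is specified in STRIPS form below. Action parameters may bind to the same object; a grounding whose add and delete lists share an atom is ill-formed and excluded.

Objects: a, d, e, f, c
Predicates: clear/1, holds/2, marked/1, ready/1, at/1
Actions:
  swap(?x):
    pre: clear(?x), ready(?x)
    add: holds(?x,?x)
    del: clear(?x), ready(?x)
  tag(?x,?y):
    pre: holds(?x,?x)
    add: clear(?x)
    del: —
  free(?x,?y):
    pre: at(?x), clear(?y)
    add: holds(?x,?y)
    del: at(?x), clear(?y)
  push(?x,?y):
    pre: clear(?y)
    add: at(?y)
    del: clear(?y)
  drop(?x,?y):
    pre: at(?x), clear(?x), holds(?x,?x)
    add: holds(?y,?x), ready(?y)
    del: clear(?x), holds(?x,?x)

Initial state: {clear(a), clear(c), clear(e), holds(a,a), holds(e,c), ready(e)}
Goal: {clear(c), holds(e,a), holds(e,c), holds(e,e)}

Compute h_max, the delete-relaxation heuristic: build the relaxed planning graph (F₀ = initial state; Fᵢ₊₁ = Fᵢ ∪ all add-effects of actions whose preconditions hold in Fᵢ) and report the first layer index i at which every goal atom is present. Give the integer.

2

F0 = init (6 atoms)
F1 = F0 ∪ {at(a), at(c), at(e), holds(e,e)}  (10 atoms)
F2 = F1 ∪ {holds(a,c), holds(a,e), holds(c,a), holds(c,c), holds(c,e), holds(d,a), holds(d,e), holds(e,a), holds(f,a), holds(f,e), ready(a), ready(c), ready(d), ready(f)}  (24 atoms)
goal ⊆ F2  ⇒  h_max = 2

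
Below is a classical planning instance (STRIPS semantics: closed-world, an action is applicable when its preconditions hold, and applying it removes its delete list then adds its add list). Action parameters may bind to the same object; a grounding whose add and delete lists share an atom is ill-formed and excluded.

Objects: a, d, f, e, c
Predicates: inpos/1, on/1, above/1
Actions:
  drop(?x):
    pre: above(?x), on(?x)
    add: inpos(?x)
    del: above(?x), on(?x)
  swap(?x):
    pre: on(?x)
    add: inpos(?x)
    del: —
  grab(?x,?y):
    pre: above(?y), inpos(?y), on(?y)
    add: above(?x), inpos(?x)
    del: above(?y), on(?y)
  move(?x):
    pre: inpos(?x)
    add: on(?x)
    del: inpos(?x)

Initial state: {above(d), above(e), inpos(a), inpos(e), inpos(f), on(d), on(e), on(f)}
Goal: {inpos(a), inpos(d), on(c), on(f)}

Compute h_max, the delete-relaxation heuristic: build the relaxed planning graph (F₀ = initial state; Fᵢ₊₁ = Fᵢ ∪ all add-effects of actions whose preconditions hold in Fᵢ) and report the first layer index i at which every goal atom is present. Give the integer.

F0 = init (8 atoms)
F1 = F0 ∪ {above(a), above(c), above(f), inpos(c), inpos(d), on(a)}  (14 atoms)
F2 = F1 ∪ {on(c)}  (15 atoms)
goal ⊆ F2  ⇒  h_max = 2

2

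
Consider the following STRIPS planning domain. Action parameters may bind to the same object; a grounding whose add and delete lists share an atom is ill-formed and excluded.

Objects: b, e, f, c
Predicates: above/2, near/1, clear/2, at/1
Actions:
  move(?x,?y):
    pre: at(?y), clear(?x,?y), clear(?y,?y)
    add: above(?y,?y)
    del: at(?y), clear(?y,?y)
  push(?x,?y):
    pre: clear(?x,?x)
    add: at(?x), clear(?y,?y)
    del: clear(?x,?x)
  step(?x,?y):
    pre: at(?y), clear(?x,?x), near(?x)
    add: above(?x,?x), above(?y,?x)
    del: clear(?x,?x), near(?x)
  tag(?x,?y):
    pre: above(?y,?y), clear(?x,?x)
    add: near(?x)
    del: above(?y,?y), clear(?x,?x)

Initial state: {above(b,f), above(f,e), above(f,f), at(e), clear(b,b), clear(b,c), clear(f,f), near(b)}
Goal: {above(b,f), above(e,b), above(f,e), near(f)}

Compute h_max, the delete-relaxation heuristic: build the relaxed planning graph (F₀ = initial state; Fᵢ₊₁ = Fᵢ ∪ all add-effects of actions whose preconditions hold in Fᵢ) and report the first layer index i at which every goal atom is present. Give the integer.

F0 = init (8 atoms)
F1 = F0 ∪ {above(b,b), above(e,b), at(b), at(f), clear(c,c), clear(e,e), near(f)}  (15 atoms)
goal ⊆ F1  ⇒  h_max = 1

1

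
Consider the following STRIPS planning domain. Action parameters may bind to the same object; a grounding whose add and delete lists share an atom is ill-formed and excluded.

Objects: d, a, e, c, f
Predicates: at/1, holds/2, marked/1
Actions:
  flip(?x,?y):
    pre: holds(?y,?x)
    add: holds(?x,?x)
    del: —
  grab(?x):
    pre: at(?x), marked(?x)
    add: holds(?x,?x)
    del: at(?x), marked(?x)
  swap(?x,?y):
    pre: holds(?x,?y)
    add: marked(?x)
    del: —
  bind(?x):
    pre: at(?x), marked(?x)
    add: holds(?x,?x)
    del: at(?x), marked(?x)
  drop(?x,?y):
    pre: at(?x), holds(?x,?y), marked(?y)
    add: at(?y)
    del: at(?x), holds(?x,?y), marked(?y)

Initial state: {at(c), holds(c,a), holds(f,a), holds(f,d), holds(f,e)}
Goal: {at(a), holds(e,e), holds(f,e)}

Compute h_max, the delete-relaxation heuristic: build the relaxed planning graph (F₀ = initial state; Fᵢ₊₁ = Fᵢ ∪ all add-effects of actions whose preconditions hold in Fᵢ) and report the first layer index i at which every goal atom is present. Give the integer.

3

F0 = init (5 atoms)
F1 = F0 ∪ {holds(a,a), holds(d,d), holds(e,e), marked(c), marked(f)}  (10 atoms)
F2 = F1 ∪ {holds(c,c), marked(a), marked(d), marked(e)}  (14 atoms)
F3 = F2 ∪ {at(a)}  (15 atoms)
goal ⊆ F3  ⇒  h_max = 3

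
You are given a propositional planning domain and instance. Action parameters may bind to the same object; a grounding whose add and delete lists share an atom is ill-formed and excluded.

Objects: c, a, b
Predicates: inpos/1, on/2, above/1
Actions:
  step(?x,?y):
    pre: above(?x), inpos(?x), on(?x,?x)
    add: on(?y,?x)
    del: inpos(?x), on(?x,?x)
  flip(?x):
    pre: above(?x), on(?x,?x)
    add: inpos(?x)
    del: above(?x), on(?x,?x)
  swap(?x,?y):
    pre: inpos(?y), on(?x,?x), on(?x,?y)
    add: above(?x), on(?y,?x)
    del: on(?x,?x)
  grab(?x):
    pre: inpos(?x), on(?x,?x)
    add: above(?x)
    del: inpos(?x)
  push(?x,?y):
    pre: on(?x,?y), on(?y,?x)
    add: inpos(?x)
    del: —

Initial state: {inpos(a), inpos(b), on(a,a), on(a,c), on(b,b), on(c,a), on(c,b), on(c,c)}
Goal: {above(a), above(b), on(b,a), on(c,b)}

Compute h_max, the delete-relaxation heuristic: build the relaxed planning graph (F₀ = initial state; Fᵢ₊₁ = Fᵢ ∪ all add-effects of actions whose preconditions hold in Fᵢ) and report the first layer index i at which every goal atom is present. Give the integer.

2

F0 = init (8 atoms)
F1 = F0 ∪ {above(a), above(b), above(c), inpos(c), on(b,c)}  (13 atoms)
F2 = F1 ∪ {on(a,b), on(b,a)}  (15 atoms)
goal ⊆ F2  ⇒  h_max = 2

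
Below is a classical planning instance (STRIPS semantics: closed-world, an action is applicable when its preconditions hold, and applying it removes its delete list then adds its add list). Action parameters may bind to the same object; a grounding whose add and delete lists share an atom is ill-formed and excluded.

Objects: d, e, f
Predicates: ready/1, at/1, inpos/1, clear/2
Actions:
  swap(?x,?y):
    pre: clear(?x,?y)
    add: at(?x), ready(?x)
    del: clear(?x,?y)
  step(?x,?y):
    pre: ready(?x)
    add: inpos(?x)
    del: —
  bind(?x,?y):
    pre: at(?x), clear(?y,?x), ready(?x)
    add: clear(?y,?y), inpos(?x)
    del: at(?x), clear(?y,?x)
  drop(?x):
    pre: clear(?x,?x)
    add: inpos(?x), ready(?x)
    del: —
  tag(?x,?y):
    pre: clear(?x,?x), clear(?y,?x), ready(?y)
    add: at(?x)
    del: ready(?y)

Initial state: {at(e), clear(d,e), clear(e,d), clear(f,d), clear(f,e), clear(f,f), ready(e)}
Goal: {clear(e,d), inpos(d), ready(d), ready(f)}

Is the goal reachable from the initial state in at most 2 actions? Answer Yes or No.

1. swap(d,e)  →  {at(d), at(e), clear(e,d), clear(f,d), clear(f,e), clear(f,f), ready(d), ready(e)}
2. swap(f,d)  →  {at(d), at(e), at(f), clear(e,d), clear(f,e), clear(f,f), ready(d), ready(e), ready(f)}
3. step(d,d)  →  {at(d), at(e), at(f), clear(e,d), clear(f,e), clear(f,f), inpos(d), ready(d), ready(e), ready(f)}
optimal plan length = 3; 3 > 2

No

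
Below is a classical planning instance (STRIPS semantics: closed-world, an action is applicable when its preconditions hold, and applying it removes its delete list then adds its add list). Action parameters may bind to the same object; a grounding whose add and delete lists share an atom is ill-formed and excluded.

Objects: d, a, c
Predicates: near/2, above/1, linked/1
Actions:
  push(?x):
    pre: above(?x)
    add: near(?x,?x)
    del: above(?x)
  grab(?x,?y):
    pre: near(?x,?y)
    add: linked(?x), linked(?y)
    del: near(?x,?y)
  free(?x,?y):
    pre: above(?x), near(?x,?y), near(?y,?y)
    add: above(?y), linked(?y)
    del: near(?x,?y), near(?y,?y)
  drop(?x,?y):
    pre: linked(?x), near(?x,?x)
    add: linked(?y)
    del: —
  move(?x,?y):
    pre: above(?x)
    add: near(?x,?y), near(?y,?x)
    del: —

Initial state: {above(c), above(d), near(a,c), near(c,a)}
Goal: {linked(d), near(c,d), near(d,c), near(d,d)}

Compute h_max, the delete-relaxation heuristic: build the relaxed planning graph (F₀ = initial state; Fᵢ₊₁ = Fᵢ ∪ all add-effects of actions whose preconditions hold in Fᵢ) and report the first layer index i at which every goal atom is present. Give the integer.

F0 = init (4 atoms)
F1 = F0 ∪ {linked(a), linked(c), near(a,d), near(c,c), near(c,d), near(d,a), near(d,c), near(d,d)}  (12 atoms)
F2 = F1 ∪ {linked(d)}  (13 atoms)
goal ⊆ F2  ⇒  h_max = 2

2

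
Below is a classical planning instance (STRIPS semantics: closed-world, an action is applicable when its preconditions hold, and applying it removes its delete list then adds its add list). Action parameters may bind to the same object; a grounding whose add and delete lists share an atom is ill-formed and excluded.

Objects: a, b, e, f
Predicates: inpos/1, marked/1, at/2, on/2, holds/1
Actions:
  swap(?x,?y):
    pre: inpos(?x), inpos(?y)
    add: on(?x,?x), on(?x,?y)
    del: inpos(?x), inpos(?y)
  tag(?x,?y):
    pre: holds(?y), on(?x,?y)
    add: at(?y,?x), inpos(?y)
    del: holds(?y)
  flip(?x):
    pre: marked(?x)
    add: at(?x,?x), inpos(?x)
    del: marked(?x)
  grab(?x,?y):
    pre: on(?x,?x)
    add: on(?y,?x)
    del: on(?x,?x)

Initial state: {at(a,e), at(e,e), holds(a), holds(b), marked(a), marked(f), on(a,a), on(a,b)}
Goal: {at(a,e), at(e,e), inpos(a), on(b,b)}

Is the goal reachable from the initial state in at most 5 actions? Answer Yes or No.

1. tag(a,a)  →  {at(a,a), at(a,e), at(e,e), holds(b), inpos(a), marked(a), marked(f), on(a,a), on(a,b)}
2. tag(a,b)  →  {at(a,a), at(a,e), at(b,a), at(e,e), inpos(a), inpos(b), marked(a), marked(f), on(a,a), on(a,b)}
3. swap(b,b)  →  {at(a,a), at(a,e), at(b,a), at(e,e), inpos(a), marked(a), marked(f), on(a,a), on(a,b), on(b,b)}
optimal plan length = 3; 3 ≤ 5

Yes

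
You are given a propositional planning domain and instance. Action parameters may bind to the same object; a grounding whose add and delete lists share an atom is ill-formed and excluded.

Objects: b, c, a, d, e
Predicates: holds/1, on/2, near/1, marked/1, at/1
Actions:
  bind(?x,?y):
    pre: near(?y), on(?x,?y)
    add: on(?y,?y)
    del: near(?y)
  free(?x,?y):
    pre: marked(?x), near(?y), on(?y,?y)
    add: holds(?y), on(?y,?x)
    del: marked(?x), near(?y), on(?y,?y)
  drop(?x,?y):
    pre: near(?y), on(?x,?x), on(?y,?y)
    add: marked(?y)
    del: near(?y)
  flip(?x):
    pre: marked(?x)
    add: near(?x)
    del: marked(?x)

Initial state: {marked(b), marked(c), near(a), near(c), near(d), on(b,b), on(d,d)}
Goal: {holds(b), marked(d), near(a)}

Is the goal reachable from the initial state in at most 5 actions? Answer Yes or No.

Yes

1. drop(b,d)  →  {marked(b), marked(c), marked(d), near(a), near(c), on(b,b), on(d,d)}
2. flip(b)  →  {marked(c), marked(d), near(a), near(b), near(c), on(b,b), on(d,d)}
3. free(c,b)  →  {holds(b), marked(d), near(a), near(c), on(b,c), on(d,d)}
optimal plan length = 3; 3 ≤ 5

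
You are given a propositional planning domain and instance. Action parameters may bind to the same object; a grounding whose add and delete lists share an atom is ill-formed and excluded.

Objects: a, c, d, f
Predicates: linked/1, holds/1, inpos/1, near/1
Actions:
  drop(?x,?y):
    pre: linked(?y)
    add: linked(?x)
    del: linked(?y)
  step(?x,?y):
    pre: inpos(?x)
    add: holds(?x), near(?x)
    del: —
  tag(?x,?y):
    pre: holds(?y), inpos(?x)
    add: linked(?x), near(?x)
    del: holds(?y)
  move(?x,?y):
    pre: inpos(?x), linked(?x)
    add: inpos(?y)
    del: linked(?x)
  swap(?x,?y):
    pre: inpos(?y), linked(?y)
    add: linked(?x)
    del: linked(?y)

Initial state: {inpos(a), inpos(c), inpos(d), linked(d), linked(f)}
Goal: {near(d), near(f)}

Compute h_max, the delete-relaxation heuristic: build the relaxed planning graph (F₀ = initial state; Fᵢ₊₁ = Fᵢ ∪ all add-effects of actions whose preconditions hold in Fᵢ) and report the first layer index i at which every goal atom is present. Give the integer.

F0 = init (5 atoms)
F1 = F0 ∪ {holds(a), holds(c), holds(d), inpos(f), linked(a), linked(c), near(a), near(c), near(d)}  (14 atoms)
F2 = F1 ∪ {holds(f), near(f)}  (16 atoms)
goal ⊆ F2  ⇒  h_max = 2

2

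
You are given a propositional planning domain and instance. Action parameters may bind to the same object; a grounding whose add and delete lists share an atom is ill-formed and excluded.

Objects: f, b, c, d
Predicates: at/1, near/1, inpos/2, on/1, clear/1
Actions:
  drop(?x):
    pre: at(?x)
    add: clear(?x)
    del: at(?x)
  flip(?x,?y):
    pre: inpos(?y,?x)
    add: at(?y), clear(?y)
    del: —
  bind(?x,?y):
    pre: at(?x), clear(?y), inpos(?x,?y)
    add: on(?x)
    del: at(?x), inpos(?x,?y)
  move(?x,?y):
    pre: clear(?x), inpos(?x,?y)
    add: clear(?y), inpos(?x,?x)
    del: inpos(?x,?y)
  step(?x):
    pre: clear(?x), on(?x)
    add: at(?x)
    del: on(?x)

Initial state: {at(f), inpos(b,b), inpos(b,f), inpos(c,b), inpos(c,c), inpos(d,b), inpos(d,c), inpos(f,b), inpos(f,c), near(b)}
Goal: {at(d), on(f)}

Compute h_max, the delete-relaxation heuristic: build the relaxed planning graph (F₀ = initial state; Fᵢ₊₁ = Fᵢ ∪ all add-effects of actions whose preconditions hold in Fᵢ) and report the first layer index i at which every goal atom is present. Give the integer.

2

F0 = init (10 atoms)
F1 = F0 ∪ {at(b), at(c), at(d), clear(b), clear(c), clear(d), clear(f)}  (17 atoms)
F2 = F1 ∪ {inpos(d,d), inpos(f,f), on(b), on(c), on(d), on(f)}  (23 atoms)
goal ⊆ F2  ⇒  h_max = 2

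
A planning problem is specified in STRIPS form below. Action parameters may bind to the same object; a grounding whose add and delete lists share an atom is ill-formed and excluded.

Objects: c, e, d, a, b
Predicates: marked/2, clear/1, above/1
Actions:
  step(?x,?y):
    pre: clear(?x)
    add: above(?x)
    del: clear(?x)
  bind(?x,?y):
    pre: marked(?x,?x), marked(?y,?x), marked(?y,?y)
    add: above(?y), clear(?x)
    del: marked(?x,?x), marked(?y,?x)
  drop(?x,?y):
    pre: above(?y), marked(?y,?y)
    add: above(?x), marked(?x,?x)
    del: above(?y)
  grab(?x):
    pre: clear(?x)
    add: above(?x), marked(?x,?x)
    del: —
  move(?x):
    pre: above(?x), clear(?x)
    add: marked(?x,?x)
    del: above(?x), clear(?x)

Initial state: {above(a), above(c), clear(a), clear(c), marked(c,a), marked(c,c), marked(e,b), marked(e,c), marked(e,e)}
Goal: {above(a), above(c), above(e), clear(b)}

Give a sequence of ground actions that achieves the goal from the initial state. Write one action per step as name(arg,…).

1. bind(c,e)  →  {above(a), above(c), above(e), clear(a), clear(c), marked(c,a), marked(e,b), marked(e,e)}
2. drop(b,e)  →  {above(a), above(b), above(c), clear(a), clear(c), marked(b,b), marked(c,a), marked(e,b), marked(e,e)}
3. bind(b,e)  →  {above(a), above(b), above(c), above(e), clear(a), clear(b), clear(c), marked(c,a), marked(e,e)}

bind(c,e); drop(b,e); bind(b,e)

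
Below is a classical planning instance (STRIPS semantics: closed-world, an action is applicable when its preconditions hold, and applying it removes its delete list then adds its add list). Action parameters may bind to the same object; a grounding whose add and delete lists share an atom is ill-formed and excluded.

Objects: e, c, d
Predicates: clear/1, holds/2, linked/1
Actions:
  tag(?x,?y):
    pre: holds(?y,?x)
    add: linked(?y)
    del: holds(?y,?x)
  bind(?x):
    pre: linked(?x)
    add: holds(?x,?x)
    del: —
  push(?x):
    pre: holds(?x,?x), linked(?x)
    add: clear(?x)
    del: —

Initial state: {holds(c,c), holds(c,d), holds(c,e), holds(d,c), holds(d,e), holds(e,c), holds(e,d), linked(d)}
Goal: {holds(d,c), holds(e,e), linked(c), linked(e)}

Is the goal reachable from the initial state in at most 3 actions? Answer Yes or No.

Yes

1. tag(e,c)  →  {holds(c,c), holds(c,d), holds(d,c), holds(d,e), holds(e,c), holds(e,d), linked(c), linked(d)}
2. tag(c,e)  →  {holds(c,c), holds(c,d), holds(d,c), holds(d,e), holds(e,d), linked(c), linked(d), linked(e)}
3. bind(e)  →  {holds(c,c), holds(c,d), holds(d,c), holds(d,e), holds(e,d), holds(e,e), linked(c), linked(d), linked(e)}
optimal plan length = 3; 3 ≤ 3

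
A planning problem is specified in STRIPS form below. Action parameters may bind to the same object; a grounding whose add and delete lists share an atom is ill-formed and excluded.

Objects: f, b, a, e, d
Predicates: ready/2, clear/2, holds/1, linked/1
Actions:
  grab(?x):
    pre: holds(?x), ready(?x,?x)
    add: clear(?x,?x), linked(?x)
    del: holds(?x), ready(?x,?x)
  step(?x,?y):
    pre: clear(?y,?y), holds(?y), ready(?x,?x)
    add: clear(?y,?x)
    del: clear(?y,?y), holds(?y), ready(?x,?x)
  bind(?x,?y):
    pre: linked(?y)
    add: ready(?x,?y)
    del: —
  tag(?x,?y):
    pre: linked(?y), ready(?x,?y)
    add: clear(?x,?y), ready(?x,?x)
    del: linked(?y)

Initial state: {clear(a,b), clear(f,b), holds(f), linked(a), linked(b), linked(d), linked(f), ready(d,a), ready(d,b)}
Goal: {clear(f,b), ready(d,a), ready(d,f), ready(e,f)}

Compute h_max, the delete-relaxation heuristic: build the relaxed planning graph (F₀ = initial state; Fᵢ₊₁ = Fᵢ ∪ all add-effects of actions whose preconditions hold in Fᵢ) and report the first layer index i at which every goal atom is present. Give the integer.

1

F0 = init (9 atoms)
F1 = F0 ∪ {clear(d,a), clear(d,b), ready(a,a), ready(a,b), ready(a,d), ready(a,f), ready(b,a), ready(b,b), ready(b,d), ready(b,f), ready(d,d), ready(d,f), ready(e,a), ready(e,b), ready(e,d), ready(e,f), ready(f,a), ready(f,b), ready(f,d), ready(f,f)}  (29 atoms)
goal ⊆ F1  ⇒  h_max = 1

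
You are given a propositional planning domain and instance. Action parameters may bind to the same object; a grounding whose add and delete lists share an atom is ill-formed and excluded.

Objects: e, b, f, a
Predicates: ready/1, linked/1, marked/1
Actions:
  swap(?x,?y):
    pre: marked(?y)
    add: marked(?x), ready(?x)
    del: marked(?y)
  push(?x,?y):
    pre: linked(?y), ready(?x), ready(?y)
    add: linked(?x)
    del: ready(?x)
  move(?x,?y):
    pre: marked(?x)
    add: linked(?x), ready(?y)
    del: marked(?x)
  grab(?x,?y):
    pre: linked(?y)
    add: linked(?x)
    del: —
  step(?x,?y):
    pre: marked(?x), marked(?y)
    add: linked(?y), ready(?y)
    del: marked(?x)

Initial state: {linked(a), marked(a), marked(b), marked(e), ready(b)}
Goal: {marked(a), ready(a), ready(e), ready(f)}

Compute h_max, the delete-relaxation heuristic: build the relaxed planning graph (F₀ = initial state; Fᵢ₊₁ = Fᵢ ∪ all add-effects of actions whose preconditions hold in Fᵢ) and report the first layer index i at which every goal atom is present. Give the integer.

1

F0 = init (5 atoms)
F1 = F0 ∪ {linked(b), linked(e), linked(f), marked(f), ready(a), ready(e), ready(f)}  (12 atoms)
goal ⊆ F1  ⇒  h_max = 1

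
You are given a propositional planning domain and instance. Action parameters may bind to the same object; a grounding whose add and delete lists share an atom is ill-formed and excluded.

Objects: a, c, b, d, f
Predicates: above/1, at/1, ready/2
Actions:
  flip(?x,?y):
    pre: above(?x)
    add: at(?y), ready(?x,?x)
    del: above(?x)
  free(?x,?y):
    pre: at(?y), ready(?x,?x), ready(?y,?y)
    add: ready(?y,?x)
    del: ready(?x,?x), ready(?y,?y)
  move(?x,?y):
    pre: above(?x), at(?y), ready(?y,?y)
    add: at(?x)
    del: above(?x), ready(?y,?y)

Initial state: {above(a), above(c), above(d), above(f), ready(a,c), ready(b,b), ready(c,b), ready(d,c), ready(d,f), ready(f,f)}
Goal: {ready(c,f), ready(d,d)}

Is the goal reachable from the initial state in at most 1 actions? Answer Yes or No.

No

1. flip(c,a)  →  {above(a), above(d), above(f), at(a), ready(a,c), ready(b,b), ready(c,b), ready(c,c), ready(d,c), ready(d,f), ready(f,f)}
2. flip(d,c)  →  {above(a), above(f), at(a), at(c), ready(a,c), ready(b,b), ready(c,b), ready(c,c), ready(d,c), ready(d,d), ready(d,f), ready(f,f)}
3. free(f,c)  →  {above(a), above(f), at(a), at(c), ready(a,c), ready(b,b), ready(c,b), ready(c,f), ready(d,c), ready(d,d), ready(d,f)}
optimal plan length = 3; 3 > 1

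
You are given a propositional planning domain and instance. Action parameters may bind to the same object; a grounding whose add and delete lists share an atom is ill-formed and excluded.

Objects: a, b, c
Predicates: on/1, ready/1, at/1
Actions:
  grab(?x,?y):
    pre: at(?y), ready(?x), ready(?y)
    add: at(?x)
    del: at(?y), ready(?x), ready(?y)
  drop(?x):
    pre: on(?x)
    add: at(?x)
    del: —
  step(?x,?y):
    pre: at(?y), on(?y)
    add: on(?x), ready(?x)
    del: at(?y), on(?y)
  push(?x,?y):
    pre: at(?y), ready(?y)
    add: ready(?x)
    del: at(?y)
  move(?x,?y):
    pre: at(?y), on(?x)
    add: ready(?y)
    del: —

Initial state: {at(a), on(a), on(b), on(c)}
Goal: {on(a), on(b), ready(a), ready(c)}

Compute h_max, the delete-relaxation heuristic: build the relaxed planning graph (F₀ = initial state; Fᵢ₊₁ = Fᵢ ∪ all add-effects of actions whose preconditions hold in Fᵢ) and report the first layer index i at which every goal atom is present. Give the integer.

F0 = init (4 atoms)
F1 = F0 ∪ {at(b), at(c), ready(a), ready(b), ready(c)}  (9 atoms)
goal ⊆ F1  ⇒  h_max = 1

1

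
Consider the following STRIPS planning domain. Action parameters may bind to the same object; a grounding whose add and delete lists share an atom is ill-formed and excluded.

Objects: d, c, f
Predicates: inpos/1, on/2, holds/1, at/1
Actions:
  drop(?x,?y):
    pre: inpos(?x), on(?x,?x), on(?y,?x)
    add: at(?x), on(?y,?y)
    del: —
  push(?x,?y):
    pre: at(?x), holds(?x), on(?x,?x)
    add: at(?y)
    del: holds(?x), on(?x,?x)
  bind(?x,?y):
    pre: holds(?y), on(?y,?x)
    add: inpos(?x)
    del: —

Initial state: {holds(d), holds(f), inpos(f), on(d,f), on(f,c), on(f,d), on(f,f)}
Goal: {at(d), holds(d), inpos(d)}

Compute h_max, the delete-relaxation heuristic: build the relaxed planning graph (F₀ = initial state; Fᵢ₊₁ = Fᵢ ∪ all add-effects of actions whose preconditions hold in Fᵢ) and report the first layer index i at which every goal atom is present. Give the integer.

F0 = init (7 atoms)
F1 = F0 ∪ {at(f), inpos(c), inpos(d), on(d,d)}  (11 atoms)
F2 = F1 ∪ {at(c), at(d)}  (13 atoms)
goal ⊆ F2  ⇒  h_max = 2

2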